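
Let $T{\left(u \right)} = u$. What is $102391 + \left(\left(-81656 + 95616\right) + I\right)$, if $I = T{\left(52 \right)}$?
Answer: $116403$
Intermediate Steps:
$I = 52$
$102391 + \left(\left(-81656 + 95616\right) + I\right) = 102391 + \left(\left(-81656 + 95616\right) + 52\right) = 102391 + \left(13960 + 52\right) = 102391 + 14012 = 116403$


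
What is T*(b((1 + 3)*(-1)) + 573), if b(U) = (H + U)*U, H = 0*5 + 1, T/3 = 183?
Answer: 321165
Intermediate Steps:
T = 549 (T = 3*183 = 549)
H = 1 (H = 0 + 1 = 1)
b(U) = U*(1 + U) (b(U) = (1 + U)*U = U*(1 + U))
T*(b((1 + 3)*(-1)) + 573) = 549*(((1 + 3)*(-1))*(1 + (1 + 3)*(-1)) + 573) = 549*((4*(-1))*(1 + 4*(-1)) + 573) = 549*(-4*(1 - 4) + 573) = 549*(-4*(-3) + 573) = 549*(12 + 573) = 549*585 = 321165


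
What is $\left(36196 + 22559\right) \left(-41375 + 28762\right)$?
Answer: $-741076815$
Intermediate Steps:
$\left(36196 + 22559\right) \left(-41375 + 28762\right) = 58755 \left(-12613\right) = -741076815$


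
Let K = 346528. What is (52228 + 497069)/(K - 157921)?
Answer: 183099/62869 ≈ 2.9124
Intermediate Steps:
(52228 + 497069)/(K - 157921) = (52228 + 497069)/(346528 - 157921) = 549297/188607 = 549297*(1/188607) = 183099/62869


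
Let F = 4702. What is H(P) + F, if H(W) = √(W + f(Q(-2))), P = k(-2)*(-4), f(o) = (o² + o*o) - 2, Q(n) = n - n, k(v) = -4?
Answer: 4702 + √14 ≈ 4705.7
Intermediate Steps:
Q(n) = 0
f(o) = -2 + 2*o² (f(o) = (o² + o²) - 2 = 2*o² - 2 = -2 + 2*o²)
P = 16 (P = -4*(-4) = 16)
H(W) = √(-2 + W) (H(W) = √(W + (-2 + 2*0²)) = √(W + (-2 + 2*0)) = √(W + (-2 + 0)) = √(W - 2) = √(-2 + W))
H(P) + F = √(-2 + 16) + 4702 = √14 + 4702 = 4702 + √14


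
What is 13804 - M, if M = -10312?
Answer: 24116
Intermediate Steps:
13804 - M = 13804 - 1*(-10312) = 13804 + 10312 = 24116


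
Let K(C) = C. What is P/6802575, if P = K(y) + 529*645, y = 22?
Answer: 341227/6802575 ≈ 0.050161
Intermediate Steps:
P = 341227 (P = 22 + 529*645 = 22 + 341205 = 341227)
P/6802575 = 341227/6802575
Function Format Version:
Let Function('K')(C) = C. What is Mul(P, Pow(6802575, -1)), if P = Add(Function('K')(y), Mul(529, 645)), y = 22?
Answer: Rational(341227, 6802575) ≈ 0.050161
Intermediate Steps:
P = 341227 (P = Add(22, Mul(529, 645)) = Add(22, 341205) = 341227)
Mul(P, Pow(6802575, -1)) = Mul(341227, Pow(6802575, -1)) = Mul(341227, Rational(1, 6802575)) = Rational(341227, 6802575)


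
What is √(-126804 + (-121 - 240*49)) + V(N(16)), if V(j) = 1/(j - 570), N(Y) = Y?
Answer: -1/554 + I*√138685 ≈ -0.0018051 + 372.4*I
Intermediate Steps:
V(j) = 1/(-570 + j)
√(-126804 + (-121 - 240*49)) + V(N(16)) = √(-126804 + (-121 - 240*49)) + 1/(-570 + 16) = √(-126804 + (-121 - 11760)) + 1/(-554) = √(-126804 - 11881) - 1/554 = √(-138685) - 1/554 = I*√138685 - 1/554 = -1/554 + I*√138685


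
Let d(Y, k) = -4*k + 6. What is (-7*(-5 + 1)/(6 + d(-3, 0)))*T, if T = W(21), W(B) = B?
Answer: 49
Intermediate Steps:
T = 21
d(Y, k) = 6 - 4*k
(-7*(-5 + 1)/(6 + d(-3, 0)))*T = -7*(-5 + 1)/(6 + (6 - 4*0))*21 = -(-28)/(6 + (6 + 0))*21 = -(-28)/(6 + 6)*21 = -(-28)/12*21 = -7*(-1/3)*21 = (7/3)*21 = 49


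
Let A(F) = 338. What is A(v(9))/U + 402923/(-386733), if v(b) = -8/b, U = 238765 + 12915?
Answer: -3895267111/3743575440 ≈ -1.0405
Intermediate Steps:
U = 251680
A(v(9))/U + 402923/(-386733) = 338/251680 + 402923/(-386733) = 338*(1/251680) + 402923*(-1/386733) = 13/9680 - 402923/386733 = -3895267111/3743575440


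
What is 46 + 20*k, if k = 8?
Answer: 206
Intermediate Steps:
46 + 20*k = 46 + 20*8 = 46 + 160 = 206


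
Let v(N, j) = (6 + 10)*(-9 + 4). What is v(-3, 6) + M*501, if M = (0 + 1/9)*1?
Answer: -73/3 ≈ -24.333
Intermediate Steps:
M = ⅑ (M = (0 + ⅑)*1 = (⅑)*1 = ⅑ ≈ 0.11111)
v(N, j) = -80 (v(N, j) = 16*(-5) = -80)
v(-3, 6) + M*501 = -80 + (⅑)*501 = -80 + 167/3 = -73/3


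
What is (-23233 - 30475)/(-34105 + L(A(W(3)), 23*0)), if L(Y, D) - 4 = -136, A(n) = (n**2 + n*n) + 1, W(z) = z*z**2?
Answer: 53708/34237 ≈ 1.5687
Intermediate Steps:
W(z) = z**3
A(n) = 1 + 2*n**2 (A(n) = (n**2 + n**2) + 1 = 2*n**2 + 1 = 1 + 2*n**2)
L(Y, D) = -132 (L(Y, D) = 4 - 136 = -132)
(-23233 - 30475)/(-34105 + L(A(W(3)), 23*0)) = (-23233 - 30475)/(-34105 - 132) = -53708/(-34237) = -53708*(-1/34237) = 53708/34237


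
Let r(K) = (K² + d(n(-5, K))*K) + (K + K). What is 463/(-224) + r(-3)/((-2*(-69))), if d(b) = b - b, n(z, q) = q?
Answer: -10537/5152 ≈ -2.0452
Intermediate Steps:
d(b) = 0
r(K) = K² + 2*K (r(K) = (K² + 0*K) + (K + K) = (K² + 0) + 2*K = K² + 2*K)
463/(-224) + r(-3)/((-2*(-69))) = 463/(-224) + (-3*(2 - 3))/((-2*(-69))) = 463*(-1/224) - 3*(-1)/138 = -463/224 + 3*(1/138) = -463/224 + 1/46 = -10537/5152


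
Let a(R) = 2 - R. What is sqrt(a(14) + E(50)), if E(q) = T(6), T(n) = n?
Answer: I*sqrt(6) ≈ 2.4495*I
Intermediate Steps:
E(q) = 6
sqrt(a(14) + E(50)) = sqrt((2 - 1*14) + 6) = sqrt((2 - 14) + 6) = sqrt(-12 + 6) = sqrt(-6) = I*sqrt(6)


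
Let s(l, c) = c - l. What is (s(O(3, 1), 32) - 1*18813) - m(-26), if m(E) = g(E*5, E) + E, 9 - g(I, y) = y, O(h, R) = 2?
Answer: -18792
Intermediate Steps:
g(I, y) = 9 - y
m(E) = 9 (m(E) = (9 - E) + E = 9)
(s(O(3, 1), 32) - 1*18813) - m(-26) = ((32 - 1*2) - 1*18813) - 1*9 = ((32 - 2) - 18813) - 9 = (30 - 18813) - 9 = -18783 - 9 = -18792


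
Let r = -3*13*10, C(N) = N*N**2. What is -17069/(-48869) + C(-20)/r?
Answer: 39760891/1905891 ≈ 20.862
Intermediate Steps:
C(N) = N**3
r = -390 (r = -39*10 = -390)
-17069/(-48869) + C(-20)/r = -17069/(-48869) + (-20)**3/(-390) = -17069*(-1/48869) - 8000*(-1/390) = 17069/48869 + 800/39 = 39760891/1905891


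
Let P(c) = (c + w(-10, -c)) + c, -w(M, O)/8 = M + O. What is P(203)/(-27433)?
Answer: -2110/27433 ≈ -0.076915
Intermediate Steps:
w(M, O) = -8*M - 8*O (w(M, O) = -8*(M + O) = -8*M - 8*O)
P(c) = 80 + 10*c (P(c) = (c + (-8*(-10) - (-8)*c)) + c = (c + (80 + 8*c)) + c = (80 + 9*c) + c = 80 + 10*c)
P(203)/(-27433) = (80 + 10*203)/(-27433) = (80 + 2030)*(-1/27433) = 2110*(-1/27433) = -2110/27433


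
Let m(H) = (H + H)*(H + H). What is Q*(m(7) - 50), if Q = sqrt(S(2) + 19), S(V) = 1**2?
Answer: 292*sqrt(5) ≈ 652.93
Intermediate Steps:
m(H) = 4*H**2 (m(H) = (2*H)*(2*H) = 4*H**2)
S(V) = 1
Q = 2*sqrt(5) (Q = sqrt(1 + 19) = sqrt(20) = 2*sqrt(5) ≈ 4.4721)
Q*(m(7) - 50) = (2*sqrt(5))*(4*7**2 - 50) = (2*sqrt(5))*(4*49 - 50) = (2*sqrt(5))*(196 - 50) = (2*sqrt(5))*146 = 292*sqrt(5)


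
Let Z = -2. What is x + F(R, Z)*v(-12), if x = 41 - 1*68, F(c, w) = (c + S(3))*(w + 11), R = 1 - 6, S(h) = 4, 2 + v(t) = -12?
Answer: 99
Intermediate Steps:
v(t) = -14 (v(t) = -2 - 12 = -14)
R = -5
F(c, w) = (4 + c)*(11 + w) (F(c, w) = (c + 4)*(w + 11) = (4 + c)*(11 + w))
x = -27 (x = 41 - 68 = -27)
x + F(R, Z)*v(-12) = -27 + (44 + 4*(-2) + 11*(-5) - 5*(-2))*(-14) = -27 + (44 - 8 - 55 + 10)*(-14) = -27 - 9*(-14) = -27 + 126 = 99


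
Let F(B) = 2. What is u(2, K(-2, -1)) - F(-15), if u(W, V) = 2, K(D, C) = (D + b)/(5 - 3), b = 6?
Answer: 0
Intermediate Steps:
K(D, C) = 3 + D/2 (K(D, C) = (D + 6)/(5 - 3) = (6 + D)/2 = (6 + D)*(½) = 3 + D/2)
u(2, K(-2, -1)) - F(-15) = 2 - 1*2 = 2 - 2 = 0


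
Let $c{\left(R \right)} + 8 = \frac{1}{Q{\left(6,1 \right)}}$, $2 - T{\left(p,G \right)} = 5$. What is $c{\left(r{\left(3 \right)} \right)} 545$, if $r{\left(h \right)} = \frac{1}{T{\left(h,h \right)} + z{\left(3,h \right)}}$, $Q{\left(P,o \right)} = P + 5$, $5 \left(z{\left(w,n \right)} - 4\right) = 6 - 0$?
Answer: $- \frac{47415}{11} \approx -4310.5$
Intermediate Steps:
$z{\left(w,n \right)} = \frac{26}{5}$ ($z{\left(w,n \right)} = 4 + \frac{6 - 0}{5} = 4 + \frac{6 + 0}{5} = 4 + \frac{1}{5} \cdot 6 = 4 + \frac{6}{5} = \frac{26}{5}$)
$T{\left(p,G \right)} = -3$ ($T{\left(p,G \right)} = 2 - 5 = -3$)
$Q{\left(P,o \right)} = 5 + P$
$r{\left(h \right)} = \frac{5}{11}$ ($r{\left(h \right)} = \frac{1}{-3 + \frac{26}{5}} = \frac{1}{\frac{11}{5}} = \frac{5}{11}$)
$c{\left(R \right)} = - \frac{87}{11}$ ($c{\left(R \right)} = -8 + \frac{1}{5 + 6} = -8 + \frac{1}{11} = - \frac{87}{11}$)
$c{\left(r{\left(3 \right)} \right)} 545 = \left(- \frac{87}{11}\right) 545 = - \frac{47415}{11}$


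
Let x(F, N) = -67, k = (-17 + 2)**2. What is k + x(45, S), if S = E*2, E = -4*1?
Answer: 158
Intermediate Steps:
k = 225 (k = (-15)**2 = 225)
E = -4
S = -8 (S = -4*2 = -8)
k + x(45, S) = 225 - 67 = 158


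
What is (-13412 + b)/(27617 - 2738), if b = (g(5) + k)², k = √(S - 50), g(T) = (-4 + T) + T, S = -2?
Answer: -4476/8293 + 8*I*√13/8293 ≈ -0.53973 + 0.0034782*I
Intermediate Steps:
g(T) = -4 + 2*T
k = 2*I*√13 (k = √(-2 - 50) = √(-52) = 2*I*√13 ≈ 7.2111*I)
b = (6 + 2*I*√13)² (b = ((-4 + 2*5) + 2*I*√13)² = ((-4 + 10) + 2*I*√13)² = (6 + 2*I*√13)² ≈ -16.0 + 86.533*I)
(-13412 + b)/(27617 - 2738) = (-13412 + (-16 + 24*I*√13))/(27617 - 2738) = (-13428 + 24*I*√13)/24879 = (-13428 + 24*I*√13)*(1/24879) = -4476/8293 + 8*I*√13/8293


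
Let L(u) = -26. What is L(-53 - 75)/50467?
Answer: -26/50467 ≈ -0.00051519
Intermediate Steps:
L(-53 - 75)/50467 = -26/50467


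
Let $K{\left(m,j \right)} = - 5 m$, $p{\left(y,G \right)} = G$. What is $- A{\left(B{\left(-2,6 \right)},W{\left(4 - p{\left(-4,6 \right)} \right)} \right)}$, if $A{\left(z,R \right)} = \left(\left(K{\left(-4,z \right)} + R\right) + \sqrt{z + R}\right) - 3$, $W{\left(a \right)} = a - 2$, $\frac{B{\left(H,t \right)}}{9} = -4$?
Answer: $-13 - 2 i \sqrt{10} \approx -13.0 - 6.3246 i$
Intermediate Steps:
$B{\left(H,t \right)} = -36$ ($B{\left(H,t \right)} = 9 \left(-4\right) = -36$)
$W{\left(a \right)} = -2 + a$ ($W{\left(a \right)} = a - 2 = -2 + a$)
$A{\left(z,R \right)} = 17 + R + \sqrt{R + z}$ ($A{\left(z,R \right)} = \left(\left(\left(-5\right) \left(-4\right) + R\right) + \sqrt{z + R}\right) - 3 = \left(\left(20 + R\right) + \sqrt{R + z}\right) - 3 = \left(20 + R + \sqrt{R + z}\right) - 3 = 17 + R + \sqrt{R + z}$)
$- A{\left(B{\left(-2,6 \right)},W{\left(4 - p{\left(-4,6 \right)} \right)} \right)} = - (17 + \left(-2 + \left(4 - 6\right)\right) + \sqrt{\left(-2 + \left(4 - 6\right)\right) - 36}) = - (17 - 4 + \sqrt{\left(-2 - 2\right) - 36}) = - (17 - 4 + \sqrt{-4 - 36}) = - (17 - 4 + \sqrt{-40}) = - (17 - 4 + 2 i \sqrt{10}) = - (13 + 2 i \sqrt{10}) = -13 - 2 i \sqrt{10}$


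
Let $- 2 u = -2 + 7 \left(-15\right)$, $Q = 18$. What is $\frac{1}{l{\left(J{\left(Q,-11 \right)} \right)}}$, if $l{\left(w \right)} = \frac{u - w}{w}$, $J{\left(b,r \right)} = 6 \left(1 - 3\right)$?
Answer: $- \frac{24}{131} \approx -0.18321$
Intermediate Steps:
$u = \frac{107}{2}$ ($u = - \frac{-2 + 7 \left(-15\right)}{2} = - \frac{-2 - 105}{2} = \left(- \frac{1}{2}\right) \left(-107\right) = \frac{107}{2} \approx 53.5$)
$J{\left(b,r \right)} = -12$ ($J{\left(b,r \right)} = 6 \left(-2\right) = -12$)
$l{\left(w \right)} = \frac{\frac{107}{2} - w}{w}$
$\frac{1}{l{\left(J{\left(Q,-11 \right)} \right)}} = \frac{1}{\frac{1}{-12} \left(\frac{107}{2} - -12\right)} = \frac{1}{\left(- \frac{1}{12}\right) \left(\frac{107}{2} + 12\right)} = \frac{1}{\left(- \frac{1}{12}\right) \frac{131}{2}} = \frac{1}{- \frac{131}{24}} = - \frac{24}{131}$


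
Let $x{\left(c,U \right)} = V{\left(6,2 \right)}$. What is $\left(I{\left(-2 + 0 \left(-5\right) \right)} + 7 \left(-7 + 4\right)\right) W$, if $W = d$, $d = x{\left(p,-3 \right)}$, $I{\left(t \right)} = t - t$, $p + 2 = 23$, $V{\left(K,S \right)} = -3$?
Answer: $63$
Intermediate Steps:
$p = 21$ ($p = -2 + 23 = 21$)
$x{\left(c,U \right)} = -3$
$I{\left(t \right)} = 0$
$d = -3$
$W = -3$
$\left(I{\left(-2 + 0 \left(-5\right) \right)} + 7 \left(-7 + 4\right)\right) W = \left(0 + 7 \left(-7 + 4\right)\right) \left(-3\right) = \left(0 + 7 \left(-3\right)\right) \left(-3\right) = \left(0 - 21\right) \left(-3\right) = \left(-21\right) \left(-3\right) = 63$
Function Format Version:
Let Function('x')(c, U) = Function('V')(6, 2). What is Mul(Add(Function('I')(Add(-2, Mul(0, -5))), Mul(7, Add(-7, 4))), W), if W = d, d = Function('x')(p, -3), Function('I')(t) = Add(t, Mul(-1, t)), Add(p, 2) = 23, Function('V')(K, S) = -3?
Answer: 63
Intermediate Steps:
p = 21 (p = Add(-2, 23) = 21)
Function('x')(c, U) = -3
Function('I')(t) = 0
d = -3
W = -3
Mul(Add(Function('I')(Add(-2, Mul(0, -5))), Mul(7, Add(-7, 4))), W) = Mul(Add(0, Mul(7, Add(-7, 4))), -3) = Mul(Add(0, Mul(7, -3)), -3) = Mul(Add(0, -21), -3) = Mul(-21, -3) = 63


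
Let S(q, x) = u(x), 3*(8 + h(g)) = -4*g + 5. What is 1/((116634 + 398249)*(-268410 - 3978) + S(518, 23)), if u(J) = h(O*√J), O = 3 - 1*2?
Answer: -1262231555493/177025388853586482052193 + 12*√23/177025388853586482052193 ≈ -7.1302e-12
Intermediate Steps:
O = 1 (O = 3 - 2 = 1)
h(g) = -19/3 - 4*g/3 (h(g) = -8 + (-4*g + 5)/3 = -8 + (5 - 4*g)/3 = -8 + (5/3 - 4*g/3) = -19/3 - 4*g/3)
u(J) = -19/3 - 4*√J/3
S(q, x) = -19/3 - 4*√x/3
1/((116634 + 398249)*(-268410 - 3978) + S(518, 23)) = 1/((116634 + 398249)*(-268410 - 3978) + (-19/3 - 4*√23/3)) = 1/(514883*(-272388) + (-19/3 - 4*√23/3)) = 1/(-140247950604 + (-19/3 - 4*√23/3)) = 1/(-420743851831/3 - 4*√23/3)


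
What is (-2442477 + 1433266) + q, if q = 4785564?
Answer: 3776353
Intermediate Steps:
(-2442477 + 1433266) + q = (-2442477 + 1433266) + 4785564 = -1009211 + 4785564 = 3776353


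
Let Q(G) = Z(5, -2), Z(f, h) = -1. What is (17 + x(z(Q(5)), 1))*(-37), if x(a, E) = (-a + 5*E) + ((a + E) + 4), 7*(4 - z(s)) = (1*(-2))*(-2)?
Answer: -999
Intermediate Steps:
Q(G) = -1
z(s) = 24/7 (z(s) = 4 - 1*(-2)*(-2)/7 = 4 - (-2)*(-2)/7 = 4 - ⅐*4 = 4 - 4/7 = 24/7)
x(a, E) = 4 + 6*E (x(a, E) = (-a + 5*E) + ((E + a) + 4) = (-a + 5*E) + (4 + E + a) = 4 + 6*E)
(17 + x(z(Q(5)), 1))*(-37) = (17 + (4 + 6*1))*(-37) = (17 + (4 + 6))*(-37) = (17 + 10)*(-37) = 27*(-37) = -999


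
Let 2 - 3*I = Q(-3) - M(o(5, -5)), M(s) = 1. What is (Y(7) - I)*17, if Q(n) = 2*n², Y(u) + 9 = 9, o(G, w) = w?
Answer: 85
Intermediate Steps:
Y(u) = 0 (Y(u) = -9 + 9 = 0)
I = -5 (I = ⅔ - (2*(-3)² - 1*1)/3 = ⅔ - (2*9 - 1)/3 = ⅔ - (18 - 1)/3 = ⅔ - ⅓*17 = ⅔ - 17/3 = -5)
(Y(7) - I)*17 = (0 - 1*(-5))*17 = (0 + 5)*17 = 5*17 = 85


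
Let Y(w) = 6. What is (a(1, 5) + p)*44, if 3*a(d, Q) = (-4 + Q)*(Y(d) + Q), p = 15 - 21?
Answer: -308/3 ≈ -102.67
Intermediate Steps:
p = -6
a(d, Q) = (-4 + Q)*(6 + Q)/3 (a(d, Q) = ((-4 + Q)*(6 + Q))/3 = (-4 + Q)*(6 + Q)/3)
(a(1, 5) + p)*44 = ((-8 + (1/3)*5**2 + (2/3)*5) - 6)*44 = ((-8 + (1/3)*25 + 10/3) - 6)*44 = ((-8 + 25/3 + 10/3) - 6)*44 = (11/3 - 6)*44 = -7/3*44 = -308/3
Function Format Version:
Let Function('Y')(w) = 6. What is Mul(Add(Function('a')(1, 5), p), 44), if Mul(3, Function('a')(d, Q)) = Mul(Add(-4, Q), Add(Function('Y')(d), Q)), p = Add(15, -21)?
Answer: Rational(-308, 3) ≈ -102.67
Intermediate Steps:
p = -6
Function('a')(d, Q) = Mul(Rational(1, 3), Add(-4, Q), Add(6, Q)) (Function('a')(d, Q) = Mul(Rational(1, 3), Mul(Add(-4, Q), Add(6, Q))) = Mul(Rational(1, 3), Add(-4, Q), Add(6, Q)))
Mul(Add(Function('a')(1, 5), p), 44) = Mul(Add(Add(-8, Mul(Rational(1, 3), Pow(5, 2)), Mul(Rational(2, 3), 5)), -6), 44) = Mul(Add(Add(-8, Mul(Rational(1, 3), 25), Rational(10, 3)), -6), 44) = Mul(Add(Add(-8, Rational(25, 3), Rational(10, 3)), -6), 44) = Mul(Add(Rational(11, 3), -6), 44) = Mul(Rational(-7, 3), 44) = Rational(-308, 3)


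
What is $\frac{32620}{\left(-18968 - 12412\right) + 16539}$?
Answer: $- \frac{32620}{14841} \approx -2.198$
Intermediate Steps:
$\frac{32620}{\left(-18968 - 12412\right) + 16539} = \frac{32620}{-31380 + 16539} = \frac{32620}{-14841} = 32620 \left(- \frac{1}{14841}\right) = - \frac{32620}{14841}$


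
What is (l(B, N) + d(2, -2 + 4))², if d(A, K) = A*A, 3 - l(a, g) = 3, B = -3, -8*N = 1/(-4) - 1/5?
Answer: 16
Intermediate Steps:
N = 9/160 (N = -(1/(-4) - 1/5)/8 = -(1*(-¼) - 1*⅕)/8 = -(-¼ - ⅕)/8 = -⅛*(-9/20) = 9/160 ≈ 0.056250)
l(a, g) = 0 (l(a, g) = 3 - 1*3 = 3 - 3 = 0)
d(A, K) = A²
(l(B, N) + d(2, -2 + 4))² = (0 + 2²)² = (0 + 4)² = 4² = 16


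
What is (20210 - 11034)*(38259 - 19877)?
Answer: 168673232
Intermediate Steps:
(20210 - 11034)*(38259 - 19877) = 9176*18382 = 168673232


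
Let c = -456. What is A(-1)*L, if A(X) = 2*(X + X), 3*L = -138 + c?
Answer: 792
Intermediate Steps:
L = -198 (L = (-138 - 456)/3 = (⅓)*(-594) = -198)
A(X) = 4*X (A(X) = 2*(2*X) = 4*X)
A(-1)*L = (4*(-1))*(-198) = -4*(-198) = 792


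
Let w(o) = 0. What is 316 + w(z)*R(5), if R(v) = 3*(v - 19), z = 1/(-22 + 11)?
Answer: 316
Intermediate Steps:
z = -1/11 (z = 1/(-11) = -1/11 ≈ -0.090909)
R(v) = -57 + 3*v (R(v) = 3*(-19 + v) = -57 + 3*v)
316 + w(z)*R(5) = 316 + 0*(-57 + 3*5) = 316 + 0*(-57 + 15) = 316 + 0*(-42) = 316 + 0 = 316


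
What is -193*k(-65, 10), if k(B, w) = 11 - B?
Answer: -14668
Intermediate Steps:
-193*k(-65, 10) = -193*(11 - 1*(-65)) = -193*(11 + 65) = -193*76 = -14668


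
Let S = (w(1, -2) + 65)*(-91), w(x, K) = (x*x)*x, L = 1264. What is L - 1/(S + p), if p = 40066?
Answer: 43051839/34060 ≈ 1264.0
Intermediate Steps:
w(x, K) = x**3 (w(x, K) = x**2*x = x**3)
S = -6006 (S = (1**3 + 65)*(-91) = (1 + 65)*(-91) = 66*(-91) = -6006)
L - 1/(S + p) = 1264 - 1/(-6006 + 40066) = 1264 - 1/34060 = 43051839/34060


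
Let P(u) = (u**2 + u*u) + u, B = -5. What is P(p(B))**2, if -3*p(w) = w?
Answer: 4225/81 ≈ 52.161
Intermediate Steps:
p(w) = -w/3
P(u) = u + 2*u**2 (P(u) = (u**2 + u**2) + u = 2*u**2 + u = u + 2*u**2)
P(p(B))**2 = ((-1/3*(-5))*(1 + 2*(-1/3*(-5))))**2 = (5*(1 + 2*(5/3))/3)**2 = (5*(1 + 10/3)/3)**2 = ((5/3)*(13/3))**2 = (65/9)**2 = 4225/81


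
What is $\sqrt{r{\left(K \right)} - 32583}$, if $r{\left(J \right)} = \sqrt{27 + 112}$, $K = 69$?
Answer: $\sqrt{-32583 + \sqrt{139}} \approx 180.47 i$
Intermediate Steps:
$r{\left(J \right)} = \sqrt{139}$
$\sqrt{r{\left(K \right)} - 32583} = \sqrt{\sqrt{139} - 32583} = \sqrt{-32583 + \sqrt{139}}$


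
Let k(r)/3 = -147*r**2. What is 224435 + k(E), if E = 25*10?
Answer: -27338065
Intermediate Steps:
E = 250
k(r) = -441*r**2 (k(r) = 3*(-147*r**2) = -441*r**2)
224435 + k(E) = 224435 - 441*250**2 = 224435 - 441*62500 = 224435 - 27562500 = -27338065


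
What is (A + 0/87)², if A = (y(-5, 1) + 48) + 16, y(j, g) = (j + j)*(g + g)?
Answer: 1936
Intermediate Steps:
y(j, g) = 4*g*j (y(j, g) = (2*j)*(2*g) = 4*g*j)
A = 44 (A = (4*1*(-5) + 48) + 16 = (-20 + 48) + 16 = 28 + 16 = 44)
(A + 0/87)² = (44 + 0/87)² = (44 + 0*(1/87))² = (44 + 0)² = 44² = 1936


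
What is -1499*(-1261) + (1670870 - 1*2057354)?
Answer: 1503755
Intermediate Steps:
-1499*(-1261) + (1670870 - 1*2057354) = 1890239 + (1670870 - 2057354) = 1890239 - 386484 = 1503755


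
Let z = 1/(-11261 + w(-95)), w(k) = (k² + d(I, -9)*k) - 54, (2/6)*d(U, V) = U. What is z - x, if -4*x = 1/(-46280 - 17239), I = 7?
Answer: -258361/1088715660 ≈ -0.00023731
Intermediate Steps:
d(U, V) = 3*U
w(k) = -54 + k² + 21*k (w(k) = (k² + (3*7)*k) - 54 = (k² + 21*k) - 54 = -54 + k² + 21*k)
x = 1/254076 (x = -1/(4*(-46280 - 17239)) = -¼/(-63519) = -¼*(-1/63519) = 1/254076 ≈ 3.9358e-6)
z = -1/4285 (z = 1/(-11261 + (-54 + (-95)² + 21*(-95))) = 1/(-11261 + (-54 + 9025 - 1995)) = 1/(-11261 + 6976) = 1/(-4285) = -1/4285 ≈ -0.00023337)
z - x = -1/4285 - 1*1/254076 = -1/4285 - 1/254076 = -258361/1088715660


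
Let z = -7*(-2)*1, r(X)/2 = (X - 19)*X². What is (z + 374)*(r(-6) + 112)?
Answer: -654944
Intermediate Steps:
r(X) = 2*X²*(-19 + X) (r(X) = 2*((X - 19)*X²) = 2*((-19 + X)*X²) = 2*(X²*(-19 + X)) = 2*X²*(-19 + X))
z = 14 (z = 14*1 = 14)
(z + 374)*(r(-6) + 112) = (14 + 374)*(2*(-6)²*(-19 - 6) + 112) = 388*(2*36*(-25) + 112) = 388*(-1800 + 112) = 388*(-1688) = -654944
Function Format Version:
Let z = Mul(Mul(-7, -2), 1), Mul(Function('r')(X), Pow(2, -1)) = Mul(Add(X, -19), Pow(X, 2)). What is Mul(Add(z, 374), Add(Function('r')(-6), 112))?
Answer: -654944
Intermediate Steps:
Function('r')(X) = Mul(2, Pow(X, 2), Add(-19, X)) (Function('r')(X) = Mul(2, Mul(Add(X, -19), Pow(X, 2))) = Mul(2, Mul(Add(-19, X), Pow(X, 2))) = Mul(2, Mul(Pow(X, 2), Add(-19, X))) = Mul(2, Pow(X, 2), Add(-19, X)))
z = 14 (z = Mul(14, 1) = 14)
Mul(Add(z, 374), Add(Function('r')(-6), 112)) = Mul(Add(14, 374), Add(Mul(2, Pow(-6, 2), Add(-19, -6)), 112)) = Mul(388, Add(Mul(2, 36, -25), 112)) = Mul(388, Add(-1800, 112)) = Mul(388, -1688) = -654944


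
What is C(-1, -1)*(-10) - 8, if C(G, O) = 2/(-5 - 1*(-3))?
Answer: 2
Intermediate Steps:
C(G, O) = -1 (C(G, O) = 2/(-5 + 3) = 2/(-2) = 2*(-½) = -1)
C(-1, -1)*(-10) - 8 = -1*(-10) - 8 = 10 - 8 = 2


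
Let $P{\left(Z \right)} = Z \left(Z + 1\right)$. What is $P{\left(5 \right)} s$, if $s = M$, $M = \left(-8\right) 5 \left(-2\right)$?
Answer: $2400$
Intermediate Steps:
$M = 80$ ($M = \left(-40\right) \left(-2\right) = 80$)
$P{\left(Z \right)} = Z \left(1 + Z\right)$
$s = 80$
$P{\left(5 \right)} s = 5 \left(1 + 5\right) 80 = 5 \cdot 6 \cdot 80 = 30 \cdot 80 = 2400$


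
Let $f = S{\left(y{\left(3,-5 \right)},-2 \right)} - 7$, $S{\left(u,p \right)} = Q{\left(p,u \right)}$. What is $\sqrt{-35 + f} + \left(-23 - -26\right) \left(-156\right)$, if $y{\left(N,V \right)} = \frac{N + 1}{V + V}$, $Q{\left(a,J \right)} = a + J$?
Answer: $-468 + \frac{i \sqrt{1110}}{5} \approx -468.0 + 6.6633 i$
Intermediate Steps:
$Q{\left(a,J \right)} = J + a$
$y{\left(N,V \right)} = \frac{1 + N}{2 V}$
$S{\left(u,p \right)} = p + u$ ($S{\left(u,p \right)} = u + p = p + u$)
$f = - \frac{47}{5}$ ($f = \left(-2 + \frac{1 + 3}{2 \left(-5\right)}\right) - 7 = \left(-2 + \frac{1}{2} \left(- \frac{1}{5}\right) 4\right) - 7 = \left(-2 - \frac{2}{5}\right) - 7 = - \frac{12}{5} - 7 = - \frac{47}{5} \approx -9.4$)
$\sqrt{-35 + f} + \left(-23 - -26\right) \left(-156\right) = \sqrt{-35 - \frac{47}{5}} + \left(-23 - -26\right) \left(-156\right) = \sqrt{- \frac{222}{5}} + \left(-23 + 26\right) \left(-156\right) = \frac{i \sqrt{1110}}{5} + 3 \left(-156\right) = \frac{i \sqrt{1110}}{5} - 468 = -468 + \frac{i \sqrt{1110}}{5}$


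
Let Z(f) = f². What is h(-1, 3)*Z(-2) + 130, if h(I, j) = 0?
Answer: 130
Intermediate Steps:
h(-1, 3)*Z(-2) + 130 = 0*(-2)² + 130 = 0*4 + 130 = 0 + 130 = 130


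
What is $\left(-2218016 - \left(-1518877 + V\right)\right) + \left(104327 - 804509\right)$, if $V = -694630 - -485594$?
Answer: $-1190285$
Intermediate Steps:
$V = -209036$ ($V = -694630 + 485594 = -209036$)
$\left(-2218016 - \left(-1518877 + V\right)\right) + \left(104327 - 804509\right) = \left(-2218016 + \left(1518877 - -209036\right)\right) + \left(104327 - 804509\right) = \left(-2218016 + \left(1518877 + 209036\right)\right) + \left(104327 - 804509\right) = \left(-2218016 + 1727913\right) - 700182 = -490103 - 700182 = -1190285$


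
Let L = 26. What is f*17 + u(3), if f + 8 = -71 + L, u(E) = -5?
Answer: -906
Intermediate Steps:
f = -53 (f = -8 + (-71 + 26) = -8 - 45 = -53)
f*17 + u(3) = -53*17 - 5 = -901 - 5 = -906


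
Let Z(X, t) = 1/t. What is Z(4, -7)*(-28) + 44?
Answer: 48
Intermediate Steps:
Z(4, -7)*(-28) + 44 = -28/(-7) + 44 = -1/7*(-28) + 44 = 4 + 44 = 48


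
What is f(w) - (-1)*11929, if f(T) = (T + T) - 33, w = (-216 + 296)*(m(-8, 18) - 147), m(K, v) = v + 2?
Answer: -8424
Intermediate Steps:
m(K, v) = 2 + v
w = -10160 (w = (-216 + 296)*((2 + 18) - 147) = 80*(20 - 147) = 80*(-127) = -10160)
f(T) = -33 + 2*T (f(T) = 2*T - 33 = -33 + 2*T)
f(w) - (-1)*11929 = (-33 + 2*(-10160)) - (-1)*11929 = (-33 - 20320) - 1*(-11929) = -20353 + 11929 = -8424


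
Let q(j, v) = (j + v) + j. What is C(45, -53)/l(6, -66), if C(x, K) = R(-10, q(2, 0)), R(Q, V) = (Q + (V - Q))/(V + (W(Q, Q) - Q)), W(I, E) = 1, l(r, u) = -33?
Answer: -4/495 ≈ -0.0080808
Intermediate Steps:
q(j, v) = v + 2*j
R(Q, V) = V/(1 + V - Q) (R(Q, V) = (Q + (V - Q))/(V + (1 - Q)) = V/(1 + V - Q))
C(x, K) = 4/15 (C(x, K) = (0 + 2*2)/(1 + (0 + 2*2) - 1*(-10)) = (0 + 4)/(1 + (0 + 4) + 10) = 4/(1 + 4 + 10) = 4/15)
C(45, -53)/l(6, -66) = (4/15)/(-33) = (4/15)*(-1/33) = -4/495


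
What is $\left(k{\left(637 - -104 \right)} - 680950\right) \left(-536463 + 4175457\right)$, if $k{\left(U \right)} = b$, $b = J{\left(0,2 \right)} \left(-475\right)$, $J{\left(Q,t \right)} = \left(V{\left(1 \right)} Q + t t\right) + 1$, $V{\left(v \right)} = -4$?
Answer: $-2486615575050$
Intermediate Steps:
$J{\left(Q,t \right)} = 1 + t^{2} - 4 Q$ ($J{\left(Q,t \right)} = \left(- 4 Q + t t\right) + 1 = \left(- 4 Q + t^{2}\right) + 1 = \left(t^{2} - 4 Q\right) + 1 = 1 + t^{2} - 4 Q$)
$b = -2375$ ($b = \left(1 + 2^{2} - 0\right) \left(-475\right) = \left(1 + 4 + 0\right) \left(-475\right) = 5 \left(-475\right) = -2375$)
$k{\left(U \right)} = -2375$
$\left(k{\left(637 - -104 \right)} - 680950\right) \left(-536463 + 4175457\right) = \left(-2375 - 680950\right) \left(-536463 + 4175457\right) = \left(-683325\right) 3638994 = -2486615575050$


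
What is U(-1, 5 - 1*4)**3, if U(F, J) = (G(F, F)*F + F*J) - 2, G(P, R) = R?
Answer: -8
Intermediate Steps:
U(F, J) = -2 + F**2 + F*J (U(F, J) = (F*F + F*J) - 2 = (F**2 + F*J) - 2 = -2 + F**2 + F*J)
U(-1, 5 - 1*4)**3 = (-2 + (-1)**2 - (5 - 1*4))**3 = (-2 + 1 - (5 - 4))**3 = (-2 + 1 - 1*1)**3 = (-2 + 1 - 1)**3 = (-2)**3 = -8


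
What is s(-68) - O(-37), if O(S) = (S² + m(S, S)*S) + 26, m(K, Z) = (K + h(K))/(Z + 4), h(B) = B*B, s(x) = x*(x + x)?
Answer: 69955/11 ≈ 6359.5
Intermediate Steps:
s(x) = 2*x² (s(x) = x*(2*x) = 2*x²)
h(B) = B²
m(K, Z) = (K + K²)/(4 + Z) (m(K, Z) = (K + K²)/(Z + 4) = (K + K²)/(4 + Z))
O(S) = 26 + S² + S²*(1 + S)/(4 + S) (O(S) = (S² + (S*(1 + S)/(4 + S))*S) + 26 = (S² + S²*(1 + S)/(4 + S)) + 26 = 26 + S² + S²*(1 + S)/(4 + S))
s(-68) - O(-37) = 2*(-68)² - ((-37)²*(1 - 37) + (4 - 37)*(26 + (-37)²))/(4 - 37) = 2*4624 - (1369*(-36) - 33*(26 + 1369))/(-33) = 9248 - (-1)*(-49284 - 33*1395)/33 = 9248 - (-1)*(-49284 - 46035)/33 = 9248 - (-1)*(-95319)/33 = 9248 - 1*31773/11 = 9248 - 31773/11 = 69955/11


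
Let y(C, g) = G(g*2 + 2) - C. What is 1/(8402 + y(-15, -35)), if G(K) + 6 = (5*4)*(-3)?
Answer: 1/8351 ≈ 0.00011975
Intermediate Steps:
G(K) = -66 (G(K) = -6 + (5*4)*(-3) = -6 + 20*(-3) = -6 - 60 = -66)
y(C, g) = -66 - C
1/(8402 + y(-15, -35)) = 1/(8402 + (-66 - 1*(-15))) = 1/(8402 + (-66 + 15)) = 1/(8402 - 51) = 1/8351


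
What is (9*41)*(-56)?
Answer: -20664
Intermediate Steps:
(9*41)*(-56) = 369*(-56) = -20664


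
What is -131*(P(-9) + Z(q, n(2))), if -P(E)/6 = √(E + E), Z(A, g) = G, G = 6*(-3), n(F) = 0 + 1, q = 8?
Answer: 2358 + 2358*I*√2 ≈ 2358.0 + 3334.7*I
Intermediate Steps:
n(F) = 1
G = -18
Z(A, g) = -18
P(E) = -6*√2*√E (P(E) = -6*√(E + E) = -6*√2*√E)
-131*(P(-9) + Z(q, n(2))) = -131*(-6*√2*√(-9) - 18) = -131*(-6*√2*3*I - 18) = -131*(-18*I*√2 - 18) = -131*(-18 - 18*I*√2) = 2358 + 2358*I*√2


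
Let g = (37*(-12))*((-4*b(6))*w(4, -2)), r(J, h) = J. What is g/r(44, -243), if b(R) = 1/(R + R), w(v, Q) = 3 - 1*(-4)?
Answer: 259/11 ≈ 23.545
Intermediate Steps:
w(v, Q) = 7 (w(v, Q) = 3 + 4 = 7)
b(R) = 1/(2*R)
g = 1036 (g = (37*(-12))*(-2/6*7) = -444*(-2/6)*7 = -444*(-4*1/12)*7 = -(-148)*7 = -444*(-7/3) = 1036)
g/r(44, -243) = 1036/44 = 1036*(1/44) = 259/11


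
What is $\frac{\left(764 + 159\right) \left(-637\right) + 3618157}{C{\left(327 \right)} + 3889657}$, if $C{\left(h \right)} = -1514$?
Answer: $\frac{3030206}{3888143} \approx 0.77935$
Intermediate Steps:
$\frac{\left(764 + 159\right) \left(-637\right) + 3618157}{C{\left(327 \right)} + 3889657} = \frac{\left(764 + 159\right) \left(-637\right) + 3618157}{-1514 + 3889657} = \frac{923 \left(-637\right) + 3618157}{3888143} = \left(-587951 + 3618157\right) \frac{1}{3888143} = 3030206 \cdot \frac{1}{3888143} = \frac{3030206}{3888143}$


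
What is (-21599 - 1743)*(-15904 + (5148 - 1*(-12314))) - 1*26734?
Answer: -36393570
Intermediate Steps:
(-21599 - 1743)*(-15904 + (5148 - 1*(-12314))) - 1*26734 = -23342*(-15904 + (5148 + 12314)) - 26734 = -23342*(-15904 + 17462) - 26734 = -23342*1558 - 26734 = -36366836 - 26734 = -36393570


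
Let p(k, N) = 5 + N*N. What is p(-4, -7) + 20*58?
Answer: 1214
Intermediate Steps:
p(k, N) = 5 + N²
p(-4, -7) + 20*58 = (5 + (-7)²) + 20*58 = (5 + 49) + 1160 = 54 + 1160 = 1214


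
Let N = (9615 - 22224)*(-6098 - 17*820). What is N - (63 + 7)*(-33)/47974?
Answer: 6060534840309/23987 ≈ 2.5266e+8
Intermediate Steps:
N = 252659142 (N = -12609*(-6098 - 13940) = -12609*(-20038) = 252659142)
N - (63 + 7)*(-33)/47974 = 252659142 - (63 + 7)*(-33)/47974 = 252659142 - 70*(-33)/47974 = 252659142 - (-2310)/47974 = 252659142 - 1*(-1155/23987) = 252659142 + 1155/23987 = 6060534840309/23987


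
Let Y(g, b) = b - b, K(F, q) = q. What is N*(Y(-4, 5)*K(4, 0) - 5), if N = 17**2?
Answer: -1445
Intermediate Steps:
Y(g, b) = 0
N = 289
N*(Y(-4, 5)*K(4, 0) - 5) = 289*(0*0 - 5) = 289*(0 - 5) = 289*(-5) = -1445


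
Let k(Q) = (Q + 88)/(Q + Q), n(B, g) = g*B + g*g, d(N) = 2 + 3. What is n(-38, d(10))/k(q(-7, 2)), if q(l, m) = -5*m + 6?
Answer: 110/7 ≈ 15.714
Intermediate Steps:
q(l, m) = 6 - 5*m
d(N) = 5
n(B, g) = g**2 + B*g (n(B, g) = B*g + g**2 = g**2 + B*g)
k(Q) = (88 + Q)/(2*Q) (k(Q) = (88 + Q)/((2*Q)) = (88 + Q)*(1/(2*Q)) = (88 + Q)/(2*Q))
n(-38, d(10))/k(q(-7, 2)) = (5*(-38 + 5))/(((88 + (6 - 5*2))/(2*(6 - 5*2)))) = (5*(-33))/(((88 + (6 - 10))/(2*(6 - 10)))) = -165*(-8/(88 - 4)) = -165/((1/2)*(-1/4)*84) = -165/(-21/2) = -165*(-2/21) = 110/7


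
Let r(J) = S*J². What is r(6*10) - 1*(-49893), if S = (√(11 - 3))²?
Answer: 78693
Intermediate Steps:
S = 8 (S = (√8)² = (2*√2)² = 8)
r(J) = 8*J²
r(6*10) - 1*(-49893) = 8*(6*10)² - 1*(-49893) = 8*60² + 49893 = 8*3600 + 49893 = 28800 + 49893 = 78693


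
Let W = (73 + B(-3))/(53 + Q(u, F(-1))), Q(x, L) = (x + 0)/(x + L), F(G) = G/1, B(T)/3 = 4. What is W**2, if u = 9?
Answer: 462400/187489 ≈ 2.4663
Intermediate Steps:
B(T) = 12 (B(T) = 3*4 = 12)
F(G) = G (F(G) = G*1 = G)
Q(x, L) = x/(L + x)
W = 680/433 (W = (73 + 12)/(53 + 9/(-1 + 9)) = 85/(53 + 9/8) = 85/(433/8) = 85*(8/433) = 680/433 ≈ 1.5704)
W**2 = (680/433)**2 = 462400/187489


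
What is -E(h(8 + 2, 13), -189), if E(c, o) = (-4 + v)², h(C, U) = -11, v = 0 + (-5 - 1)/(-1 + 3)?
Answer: -49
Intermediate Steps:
v = -3 (v = 0 - 6/2 = 0 - 6*½ = 0 - 3 = -3)
E(c, o) = 49 (E(c, o) = (-4 - 3)² = (-7)² = 49)
-E(h(8 + 2, 13), -189) = -1*49 = -49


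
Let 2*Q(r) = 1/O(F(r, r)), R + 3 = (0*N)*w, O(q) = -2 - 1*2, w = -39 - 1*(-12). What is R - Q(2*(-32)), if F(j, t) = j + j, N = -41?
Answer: -23/8 ≈ -2.8750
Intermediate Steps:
F(j, t) = 2*j
w = -27 (w = -39 + 12 = -27)
O(q) = -4 (O(q) = -2 - 2 = -4)
R = -3 (R = -3 + (0*(-41))*(-27) = -3 + 0*(-27) = -3 + 0 = -3)
Q(r) = -⅛ (Q(r) = (½)/(-4) = (½)*(-¼) = -⅛)
R - Q(2*(-32)) = -3 - 1*(-⅛) = -3 + ⅛ = -23/8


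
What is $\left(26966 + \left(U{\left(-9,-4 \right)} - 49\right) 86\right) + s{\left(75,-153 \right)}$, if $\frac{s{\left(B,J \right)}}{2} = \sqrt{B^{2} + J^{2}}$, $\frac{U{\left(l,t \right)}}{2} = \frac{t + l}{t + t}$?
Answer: $\frac{46063}{2} + 6 \sqrt{3226} \approx 23372.0$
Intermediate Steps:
$U{\left(l,t \right)} = \frac{l + t}{t}$ ($U{\left(l,t \right)} = 2 \frac{t + l}{t + t} = 2 \frac{l + t}{2 t} = \frac{l + t}{t}$)
$s{\left(B,J \right)} = 2 \sqrt{B^{2} + J^{2}}$
$\left(26966 + \left(U{\left(-9,-4 \right)} - 49\right) 86\right) + s{\left(75,-153 \right)} = \left(26966 + \left(\frac{-9 - 4}{-4} - 49\right) 86\right) + 2 \sqrt{75^{2} + \left(-153\right)^{2}} = \left(26966 + \left(\left(- \frac{1}{4}\right) \left(-13\right) - 49\right) 86\right) + 2 \sqrt{5625 + 23409} = \left(26966 + \left(\frac{13}{4} - 49\right) 86\right) + 2 \sqrt{29034} = \left(26966 - \frac{7869}{2}\right) + 2 \cdot 3 \sqrt{3226} = \left(26966 - \frac{7869}{2}\right) + 6 \sqrt{3226} = \frac{46063}{2} + 6 \sqrt{3226}$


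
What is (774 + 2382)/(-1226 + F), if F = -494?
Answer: -789/430 ≈ -1.8349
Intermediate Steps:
(774 + 2382)/(-1226 + F) = (774 + 2382)/(-1226 - 494) = 3156/(-1720) = 3156*(-1/1720) = -789/430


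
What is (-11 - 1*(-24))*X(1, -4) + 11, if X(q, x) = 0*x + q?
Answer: 24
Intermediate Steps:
X(q, x) = q (X(q, x) = 0 + q = q)
(-11 - 1*(-24))*X(1, -4) + 11 = (-11 - 1*(-24))*1 + 11 = (-11 + 24)*1 + 11 = 13*1 + 11 = 13 + 11 = 24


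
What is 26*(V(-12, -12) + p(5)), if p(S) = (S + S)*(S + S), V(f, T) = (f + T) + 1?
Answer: 2002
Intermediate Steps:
V(f, T) = 1 + T + f (V(f, T) = (T + f) + 1 = 1 + T + f)
p(S) = 4*S**2 (p(S) = (2*S)*(2*S) = 4*S**2)
26*(V(-12, -12) + p(5)) = 26*((1 - 12 - 12) + 4*5**2) = 26*(-23 + 4*25) = 26*(-23 + 100) = 26*77 = 2002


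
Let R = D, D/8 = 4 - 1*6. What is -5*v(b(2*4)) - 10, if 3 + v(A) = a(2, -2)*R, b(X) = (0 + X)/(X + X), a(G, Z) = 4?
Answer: 325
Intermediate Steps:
D = -16 (D = 8*(4 - 1*6) = 8*(4 - 6) = 8*(-2) = -16)
R = -16
b(X) = 1/2 (b(X) = X/((2*X)) = X*(1/(2*X)) = 1/2)
v(A) = -67 (v(A) = -3 + 4*(-16) = -3 - 64 = -67)
-5*v(b(2*4)) - 10 = -5*(-67) - 10 = 335 - 10 = 325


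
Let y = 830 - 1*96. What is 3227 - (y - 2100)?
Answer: 4593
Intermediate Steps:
y = 734 (y = 830 - 96 = 734)
3227 - (y - 2100) = 3227 - (734 - 2100) = 3227 - 1*(-1366) = 3227 + 1366 = 4593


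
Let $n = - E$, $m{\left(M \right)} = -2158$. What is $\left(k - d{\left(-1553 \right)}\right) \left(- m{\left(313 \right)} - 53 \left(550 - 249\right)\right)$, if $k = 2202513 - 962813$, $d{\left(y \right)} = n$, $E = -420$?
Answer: $-17095867600$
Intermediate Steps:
$n = 420$ ($n = \left(-1\right) \left(-420\right) = 420$)
$d{\left(y \right)} = 420$
$k = 1239700$
$\left(k - d{\left(-1553 \right)}\right) \left(- m{\left(313 \right)} - 53 \left(550 - 249\right)\right) = \left(1239700 - 420\right) \left(\left(-1\right) \left(-2158\right) - 53 \left(550 - 249\right)\right) = \left(1239700 - 420\right) \left(2158 - 15953\right) = 1239280 \left(2158 - 15953\right) = 1239280 \left(-13795\right) = -17095867600$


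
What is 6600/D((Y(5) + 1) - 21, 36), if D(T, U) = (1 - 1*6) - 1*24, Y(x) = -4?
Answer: -6600/29 ≈ -227.59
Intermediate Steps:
D(T, U) = -29 (D(T, U) = (1 - 6) - 24 = -5 - 24 = -29)
6600/D((Y(5) + 1) - 21, 36) = 6600/(-29) = 6600*(-1/29) = -6600/29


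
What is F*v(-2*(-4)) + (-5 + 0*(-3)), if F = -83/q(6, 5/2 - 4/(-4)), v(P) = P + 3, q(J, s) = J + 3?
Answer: -958/9 ≈ -106.44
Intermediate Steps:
q(J, s) = 3 + J
v(P) = 3 + P
F = -83/9 (F = -83/(3 + 6) = -83/9 ≈ -9.2222)
F*v(-2*(-4)) + (-5 + 0*(-3)) = -83*(3 - 2*(-4))/9 + (-5 + 0*(-3)) = -83*(3 + 8)/9 + (-5 + 0) = -83/9*11 - 5 = -913/9 - 5 = -958/9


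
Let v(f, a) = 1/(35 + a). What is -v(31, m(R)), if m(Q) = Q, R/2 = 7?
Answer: -1/49 ≈ -0.020408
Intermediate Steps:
R = 14 (R = 2*7 = 14)
-v(31, m(R)) = -1/(35 + 14) = -1/49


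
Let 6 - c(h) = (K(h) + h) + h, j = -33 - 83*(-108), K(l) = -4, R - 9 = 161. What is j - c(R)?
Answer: 9261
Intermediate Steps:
R = 170 (R = 9 + 161 = 170)
j = 8931 (j = -33 + 8964 = 8931)
c(h) = 10 - 2*h (c(h) = 6 - ((-4 + h) + h) = 6 - (-4 + 2*h) = 6 + (4 - 2*h) = 10 - 2*h)
j - c(R) = 8931 - (10 - 2*170) = 8931 - (10 - 340) = 8931 - 1*(-330) = 8931 + 330 = 9261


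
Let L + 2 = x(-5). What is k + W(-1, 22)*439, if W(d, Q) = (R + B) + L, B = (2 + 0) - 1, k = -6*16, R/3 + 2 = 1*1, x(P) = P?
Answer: -4047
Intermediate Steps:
L = -7 (L = -2 - 5 = -7)
R = -3 (R = -6 + 3*(1*1) = -6 + 3*1 = -6 + 3 = -3)
k = -96
B = 1 (B = 2 - 1 = 1)
W(d, Q) = -9 (W(d, Q) = (-3 + 1) - 7 = -2 - 7 = -9)
k + W(-1, 22)*439 = -96 - 9*439 = -96 - 3951 = -4047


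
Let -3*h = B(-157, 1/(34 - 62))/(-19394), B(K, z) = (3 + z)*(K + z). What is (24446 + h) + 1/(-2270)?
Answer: 1265634275305751/51772670880 ≈ 24446.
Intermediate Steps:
h = -364951/45614688 (h = -((1/(34 - 62))² + 3*(-157) + 3/(34 - 62) - 157/(34 - 62))/(3*(-19394)) = -((1/(-28))² - 471 + 3/(-28) - 157/(-28))*(-1)/(3*19394) = -((-1/28)² - 471 + 3*(-1/28) - 157*(-1/28))*(-1)/(3*19394) = -(1/784 - 471 - 3/28 + 157/28)*(-1)/(3*19394) = -(-364951)*(-1)/(2352*19394) = -⅓*364951/15204896 = -364951/45614688 ≈ -0.0080007)
(24446 + h) + 1/(-2270) = (24446 - 364951/45614688) + 1/(-2270) = 1115096297897/45614688 - 1/2270 = 1265634275305751/51772670880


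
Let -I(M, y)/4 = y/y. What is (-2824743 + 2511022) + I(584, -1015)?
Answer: -313725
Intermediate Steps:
I(M, y) = -4 (I(M, y) = -4*y/y = -4*1 = -4)
(-2824743 + 2511022) + I(584, -1015) = (-2824743 + 2511022) - 4 = -313721 - 4 = -313725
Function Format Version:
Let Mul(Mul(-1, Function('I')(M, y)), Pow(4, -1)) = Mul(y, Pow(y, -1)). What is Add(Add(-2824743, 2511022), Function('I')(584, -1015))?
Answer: -313725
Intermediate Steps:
Function('I')(M, y) = -4 (Function('I')(M, y) = Mul(-4, Mul(y, Pow(y, -1))) = Mul(-4, 1) = -4)
Add(Add(-2824743, 2511022), Function('I')(584, -1015)) = Add(Add(-2824743, 2511022), -4) = Add(-313721, -4) = -313725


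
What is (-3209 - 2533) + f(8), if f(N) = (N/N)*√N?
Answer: -5742 + 2*√2 ≈ -5739.2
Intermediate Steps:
f(N) = √N (f(N) = 1*√N = √N)
(-3209 - 2533) + f(8) = (-3209 - 2533) + √8 = -5742 + 2*√2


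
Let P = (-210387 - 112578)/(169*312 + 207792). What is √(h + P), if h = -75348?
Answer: I*√5682226013490/8684 ≈ 274.5*I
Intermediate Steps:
P = -21531/17368 (P = -322965/(52728 + 207792) = -322965/260520 = -322965*1/260520 = -21531/17368 ≈ -1.2397)
√(h + P) = √(-75348 - 21531/17368) = √(-1308665595/17368) = I*√5682226013490/8684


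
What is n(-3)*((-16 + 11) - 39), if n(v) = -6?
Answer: 264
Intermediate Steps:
n(-3)*((-16 + 11) - 39) = -6*((-16 + 11) - 39) = -6*(-5 - 39) = -6*(-44) = 264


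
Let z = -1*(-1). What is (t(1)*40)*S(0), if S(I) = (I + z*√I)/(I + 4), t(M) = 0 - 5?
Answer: 0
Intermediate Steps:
z = 1
t(M) = -5
S(I) = (I + √I)/(4 + I) (S(I) = (I + 1*√I)/(I + 4) = (I + √I)/(4 + I))
(t(1)*40)*S(0) = (-5*40)*((0 + √0)/(4 + 0)) = -200*(0 + 0)/4 = -50*0 = -200*0 = 0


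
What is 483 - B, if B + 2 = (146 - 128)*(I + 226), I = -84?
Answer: -2071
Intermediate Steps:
B = 2554 (B = -2 + (146 - 128)*(-84 + 226) = -2 + 18*142 = -2 + 2556 = 2554)
483 - B = 483 - 1*2554 = 483 - 2554 = -2071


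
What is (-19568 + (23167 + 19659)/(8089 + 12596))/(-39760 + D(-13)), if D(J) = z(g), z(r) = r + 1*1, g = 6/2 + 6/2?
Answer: 57817322/117470115 ≈ 0.49219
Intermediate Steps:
g = 6 (g = 6*(½) + 6*(½) = 3 + 3 = 6)
z(r) = 1 + r (z(r) = r + 1 = 1 + r)
D(J) = 7 (D(J) = 1 + 6 = 7)
(-19568 + (23167 + 19659)/(8089 + 12596))/(-39760 + D(-13)) = (-19568 + (23167 + 19659)/(8089 + 12596))/(-39760 + 7) = (-19568 + 42826/20685)/(-39753) = (-19568 + 42826*(1/20685))*(-1/39753) = (-19568 + 6118/2955)*(-1/39753) = -57817322/2955*(-1/39753) = 57817322/117470115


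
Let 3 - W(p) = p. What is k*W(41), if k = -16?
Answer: 608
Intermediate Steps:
W(p) = 3 - p
k*W(41) = -16*(3 - 1*41) = -16*(3 - 41) = -16*(-38) = 608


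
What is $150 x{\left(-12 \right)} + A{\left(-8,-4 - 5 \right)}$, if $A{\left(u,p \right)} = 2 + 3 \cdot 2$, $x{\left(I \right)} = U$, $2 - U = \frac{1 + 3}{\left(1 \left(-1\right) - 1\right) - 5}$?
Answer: $\frac{2756}{7} \approx 393.71$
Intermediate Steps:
$U = \frac{18}{7}$ ($U = 2 - \frac{1 + 3}{\left(1 \left(-1\right) - 1\right) - 5} = 2 - \frac{4}{\left(-1 - 1\right) - 5} = 2 - \frac{4}{-2 - 5} = 2 - \frac{4}{-7} = 2 - 4 \left(- \frac{1}{7}\right) = 2 - - \frac{4}{7} = 2 + \frac{4}{7} = \frac{18}{7} \approx 2.5714$)
$x{\left(I \right)} = \frac{18}{7}$
$A{\left(u,p \right)} = 8$ ($A{\left(u,p \right)} = 2 + 6 = 8$)
$150 x{\left(-12 \right)} + A{\left(-8,-4 - 5 \right)} = 150 \cdot \frac{18}{7} + 8 = \frac{2700}{7} + 8 = \frac{2756}{7}$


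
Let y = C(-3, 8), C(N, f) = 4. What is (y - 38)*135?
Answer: -4590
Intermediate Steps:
y = 4
(y - 38)*135 = (4 - 38)*135 = -34*135 = -4590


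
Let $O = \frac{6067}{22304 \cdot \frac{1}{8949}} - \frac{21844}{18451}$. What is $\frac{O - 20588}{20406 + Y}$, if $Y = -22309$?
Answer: $\frac{7471318677795}{783143690912} \approx 9.5402$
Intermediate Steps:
$O = \frac{1001283691357}{411531104}$ ($O = \frac{6067}{22304 \cdot \frac{1}{8949}} - \frac{21844}{18451} = \frac{6067}{\frac{22304}{8949}} - \frac{21844}{18451} = 6067 \cdot \frac{8949}{22304} - \frac{21844}{18451} = \frac{54293583}{22304} - \frac{21844}{18451} = \frac{1001283691357}{411531104} \approx 2433.1$)
$\frac{O - 20588}{20406 + Y} = \frac{\frac{1001283691357}{411531104} - 20588}{20406 - 22309} = - \frac{7471318677795}{411531104 \left(-1903\right)} = \left(- \frac{7471318677795}{411531104}\right) \left(- \frac{1}{1903}\right) = \frac{7471318677795}{783143690912}$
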